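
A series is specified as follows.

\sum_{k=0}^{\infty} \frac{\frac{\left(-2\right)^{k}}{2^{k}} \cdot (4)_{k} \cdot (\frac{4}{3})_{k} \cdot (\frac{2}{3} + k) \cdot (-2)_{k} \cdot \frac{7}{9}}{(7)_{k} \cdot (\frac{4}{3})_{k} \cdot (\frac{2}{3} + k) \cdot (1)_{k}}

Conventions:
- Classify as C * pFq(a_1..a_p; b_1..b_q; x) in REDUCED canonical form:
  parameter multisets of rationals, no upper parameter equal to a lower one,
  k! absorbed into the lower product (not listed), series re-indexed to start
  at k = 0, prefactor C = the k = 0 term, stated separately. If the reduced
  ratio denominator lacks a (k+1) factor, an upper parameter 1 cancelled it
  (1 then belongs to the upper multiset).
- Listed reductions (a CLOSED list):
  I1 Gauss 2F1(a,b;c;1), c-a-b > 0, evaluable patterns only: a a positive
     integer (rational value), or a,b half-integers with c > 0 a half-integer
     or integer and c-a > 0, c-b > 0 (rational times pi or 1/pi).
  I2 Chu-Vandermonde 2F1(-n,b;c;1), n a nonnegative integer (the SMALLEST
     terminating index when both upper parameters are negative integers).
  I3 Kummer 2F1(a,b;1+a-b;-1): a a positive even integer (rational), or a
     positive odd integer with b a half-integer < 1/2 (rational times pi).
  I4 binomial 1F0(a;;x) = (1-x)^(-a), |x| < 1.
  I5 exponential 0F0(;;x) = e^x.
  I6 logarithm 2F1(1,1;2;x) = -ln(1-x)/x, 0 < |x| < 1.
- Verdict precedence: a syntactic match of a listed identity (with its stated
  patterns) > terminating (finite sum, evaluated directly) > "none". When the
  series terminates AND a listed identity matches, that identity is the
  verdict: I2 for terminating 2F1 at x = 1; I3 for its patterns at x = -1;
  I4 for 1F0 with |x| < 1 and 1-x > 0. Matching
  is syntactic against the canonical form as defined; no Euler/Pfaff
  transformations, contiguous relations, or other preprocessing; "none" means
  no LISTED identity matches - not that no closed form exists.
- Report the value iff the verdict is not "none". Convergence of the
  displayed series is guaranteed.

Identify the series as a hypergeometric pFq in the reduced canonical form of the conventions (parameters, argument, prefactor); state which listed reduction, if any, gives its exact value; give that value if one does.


Prefactor \frac{7}{9}, argument -1: 2F1 with upper {-2, 4} over lower {7}. Verdict (x = -1): Kummer (I3) applies (x = -1; c = 7 equals 1+a-b for upper {-2, 4}: listed pattern). Value: \frac{35}{18}.

First insight: with t_0 = \frac{7}{9}, the two k-th powers (prefactor 7/9) combine into one argument.
Consecutive-term ratio: r(k) = -1 * (k-2) (k+4) / [(k+7) (k+1)] - poly over poly, x = -1 from leading terms; C = \frac{7}{9} at k = 0.


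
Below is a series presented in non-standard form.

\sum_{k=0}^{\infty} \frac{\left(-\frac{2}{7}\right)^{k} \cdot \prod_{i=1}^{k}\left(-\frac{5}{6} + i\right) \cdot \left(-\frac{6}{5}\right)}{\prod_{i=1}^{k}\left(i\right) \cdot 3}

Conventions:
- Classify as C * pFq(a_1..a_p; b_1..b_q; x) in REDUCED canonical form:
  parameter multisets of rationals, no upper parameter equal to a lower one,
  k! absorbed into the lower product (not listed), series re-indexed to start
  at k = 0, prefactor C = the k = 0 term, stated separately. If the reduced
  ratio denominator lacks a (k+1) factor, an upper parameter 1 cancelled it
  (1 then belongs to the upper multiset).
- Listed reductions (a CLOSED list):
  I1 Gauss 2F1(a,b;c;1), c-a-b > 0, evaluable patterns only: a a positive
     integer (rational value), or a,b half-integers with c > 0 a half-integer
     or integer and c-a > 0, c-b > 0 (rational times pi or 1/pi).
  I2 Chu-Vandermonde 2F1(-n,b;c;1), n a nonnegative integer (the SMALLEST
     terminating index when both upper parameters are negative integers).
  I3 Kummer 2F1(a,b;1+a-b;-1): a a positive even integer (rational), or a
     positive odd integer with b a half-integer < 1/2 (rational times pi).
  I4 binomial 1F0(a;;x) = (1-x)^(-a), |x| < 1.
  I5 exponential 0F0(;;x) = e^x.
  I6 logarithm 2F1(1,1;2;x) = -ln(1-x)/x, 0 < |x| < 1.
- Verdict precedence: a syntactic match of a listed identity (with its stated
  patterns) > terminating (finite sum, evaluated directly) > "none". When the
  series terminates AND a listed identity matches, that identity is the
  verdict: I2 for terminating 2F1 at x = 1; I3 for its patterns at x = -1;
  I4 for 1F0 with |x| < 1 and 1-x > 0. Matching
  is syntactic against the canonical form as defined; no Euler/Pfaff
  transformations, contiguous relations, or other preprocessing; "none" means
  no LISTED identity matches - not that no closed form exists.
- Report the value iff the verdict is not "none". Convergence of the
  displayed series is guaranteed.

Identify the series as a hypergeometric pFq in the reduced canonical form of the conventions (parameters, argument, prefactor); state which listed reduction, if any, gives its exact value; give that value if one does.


This is -\frac{2}{5} * 1F0(\frac{1}{6}; -; -\frac{2}{7}) in reduced canonical form. Verdict at x = -\frac{2}{7}: binomial (I4) matches (the 1F0 binomial series: exponent -1/6, x = -\frac{2}{7}). Value: \left(-\frac{2}{5}\right) \cdot \left(\frac{9}{7}\right)^{-\frac{1}{6}}.

First insight: with t_0 = -\frac{2}{5}, the running product (prefactor -2/5) telescopes to a rising factorial.
Ratio: r(k) = -\frac{2}{7} * (k+\frac{1}{6}) / [(k+1)] ; factor over Q: parameters, x = -\frac{2}{7}, and C = -\frac{2}{5}.


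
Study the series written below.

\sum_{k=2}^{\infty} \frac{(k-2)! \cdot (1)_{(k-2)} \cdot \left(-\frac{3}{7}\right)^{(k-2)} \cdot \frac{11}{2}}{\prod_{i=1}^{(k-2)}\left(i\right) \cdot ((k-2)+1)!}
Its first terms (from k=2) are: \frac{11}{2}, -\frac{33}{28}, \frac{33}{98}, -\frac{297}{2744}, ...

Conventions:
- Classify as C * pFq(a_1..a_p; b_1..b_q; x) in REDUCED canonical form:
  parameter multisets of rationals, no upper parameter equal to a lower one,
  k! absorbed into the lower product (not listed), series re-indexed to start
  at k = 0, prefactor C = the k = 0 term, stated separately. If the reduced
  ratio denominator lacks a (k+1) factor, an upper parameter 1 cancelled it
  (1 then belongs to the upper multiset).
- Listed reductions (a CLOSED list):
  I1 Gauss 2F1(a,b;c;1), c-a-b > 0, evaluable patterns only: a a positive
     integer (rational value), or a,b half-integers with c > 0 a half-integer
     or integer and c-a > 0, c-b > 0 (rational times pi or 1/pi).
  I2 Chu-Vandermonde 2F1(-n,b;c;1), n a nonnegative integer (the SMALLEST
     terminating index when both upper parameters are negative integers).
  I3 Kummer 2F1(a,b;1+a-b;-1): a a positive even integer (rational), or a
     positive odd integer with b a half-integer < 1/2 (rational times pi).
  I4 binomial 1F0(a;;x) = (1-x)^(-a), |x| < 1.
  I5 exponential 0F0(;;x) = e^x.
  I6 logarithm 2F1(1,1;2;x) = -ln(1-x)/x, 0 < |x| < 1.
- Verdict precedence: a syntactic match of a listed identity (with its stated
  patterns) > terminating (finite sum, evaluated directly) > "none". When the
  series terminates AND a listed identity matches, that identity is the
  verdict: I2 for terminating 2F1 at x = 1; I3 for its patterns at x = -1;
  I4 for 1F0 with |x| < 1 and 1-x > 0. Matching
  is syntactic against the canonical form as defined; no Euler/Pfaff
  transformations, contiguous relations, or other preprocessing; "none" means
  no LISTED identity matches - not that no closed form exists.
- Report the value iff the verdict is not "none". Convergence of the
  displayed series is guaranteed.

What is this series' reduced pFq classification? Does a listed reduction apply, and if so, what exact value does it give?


With C = \frac{11}{2}: the canonical form is 2F1(1, 1; 2; -\frac{3}{7}). Verdict: the logarithmic series (I6) applies (the logarithm: parameters (1,1;2), x = -\frac{3}{7}). Value: \frac{77}{6} \cdot \ln\left(\frac{10}{7}\right).

Key observation: t_0 = \frac{11}{2} here, and the denominator's factorial ratio (C = 11/2) is a lower Pochhammer.
Step ratio: r(k) = -\frac{3}{7} * (k+1) (k+1) / [(k+2) (k+1)] ; factor over Q: parameters, x = -\frac{3}{7}, and C = \frac{11}{2}.


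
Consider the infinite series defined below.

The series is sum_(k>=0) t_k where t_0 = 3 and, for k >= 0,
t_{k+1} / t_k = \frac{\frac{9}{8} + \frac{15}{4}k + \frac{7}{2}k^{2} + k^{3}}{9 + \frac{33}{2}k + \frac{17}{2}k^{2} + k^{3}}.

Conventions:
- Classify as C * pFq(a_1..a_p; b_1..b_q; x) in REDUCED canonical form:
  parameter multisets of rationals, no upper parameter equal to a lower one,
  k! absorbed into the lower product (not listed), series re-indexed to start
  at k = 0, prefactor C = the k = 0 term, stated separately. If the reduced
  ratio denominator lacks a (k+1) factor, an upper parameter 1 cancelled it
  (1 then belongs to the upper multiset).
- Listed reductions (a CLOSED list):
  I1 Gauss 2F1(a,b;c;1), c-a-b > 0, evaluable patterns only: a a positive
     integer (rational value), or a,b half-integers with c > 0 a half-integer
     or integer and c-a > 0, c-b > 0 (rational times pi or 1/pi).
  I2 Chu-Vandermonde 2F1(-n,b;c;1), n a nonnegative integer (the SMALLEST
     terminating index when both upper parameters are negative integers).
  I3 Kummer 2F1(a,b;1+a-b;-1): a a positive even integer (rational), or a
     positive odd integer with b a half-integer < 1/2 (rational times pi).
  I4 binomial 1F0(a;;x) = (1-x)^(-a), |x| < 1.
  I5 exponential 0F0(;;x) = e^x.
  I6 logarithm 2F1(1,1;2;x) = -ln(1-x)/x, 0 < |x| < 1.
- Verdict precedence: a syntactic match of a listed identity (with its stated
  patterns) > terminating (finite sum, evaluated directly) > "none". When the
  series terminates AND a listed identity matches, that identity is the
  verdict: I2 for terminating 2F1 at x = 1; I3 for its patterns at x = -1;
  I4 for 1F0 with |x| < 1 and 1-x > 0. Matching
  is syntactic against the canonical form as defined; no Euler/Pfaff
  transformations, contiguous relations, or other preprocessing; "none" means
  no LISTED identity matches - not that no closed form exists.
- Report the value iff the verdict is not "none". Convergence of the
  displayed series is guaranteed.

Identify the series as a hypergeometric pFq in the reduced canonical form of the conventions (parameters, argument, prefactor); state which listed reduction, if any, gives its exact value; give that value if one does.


The series (x = 1) is 2F1: upper {\frac{1}{2}, \frac{3}{2}}, lower {6}, prefactor 3. Verdict: this is the half-integer Gauss pattern (I1) (x = 1; upper {\frac{1}{2}, \frac{3}{2}} half-integers, c = 6 in the evaluable pattern). Sum: \frac{8192}{735} / \pi.

Key step: from the first term 3: the expanded ratio factors over Q; C = 3, x = 1, roots give parameters.
Step ratio: r(k) = 1 * (k+\frac{1}{2}) (k+\frac{3}{2}) / [(k+6) (k+1)] - rational; roots negated = parameters, x = 1, C = 3.


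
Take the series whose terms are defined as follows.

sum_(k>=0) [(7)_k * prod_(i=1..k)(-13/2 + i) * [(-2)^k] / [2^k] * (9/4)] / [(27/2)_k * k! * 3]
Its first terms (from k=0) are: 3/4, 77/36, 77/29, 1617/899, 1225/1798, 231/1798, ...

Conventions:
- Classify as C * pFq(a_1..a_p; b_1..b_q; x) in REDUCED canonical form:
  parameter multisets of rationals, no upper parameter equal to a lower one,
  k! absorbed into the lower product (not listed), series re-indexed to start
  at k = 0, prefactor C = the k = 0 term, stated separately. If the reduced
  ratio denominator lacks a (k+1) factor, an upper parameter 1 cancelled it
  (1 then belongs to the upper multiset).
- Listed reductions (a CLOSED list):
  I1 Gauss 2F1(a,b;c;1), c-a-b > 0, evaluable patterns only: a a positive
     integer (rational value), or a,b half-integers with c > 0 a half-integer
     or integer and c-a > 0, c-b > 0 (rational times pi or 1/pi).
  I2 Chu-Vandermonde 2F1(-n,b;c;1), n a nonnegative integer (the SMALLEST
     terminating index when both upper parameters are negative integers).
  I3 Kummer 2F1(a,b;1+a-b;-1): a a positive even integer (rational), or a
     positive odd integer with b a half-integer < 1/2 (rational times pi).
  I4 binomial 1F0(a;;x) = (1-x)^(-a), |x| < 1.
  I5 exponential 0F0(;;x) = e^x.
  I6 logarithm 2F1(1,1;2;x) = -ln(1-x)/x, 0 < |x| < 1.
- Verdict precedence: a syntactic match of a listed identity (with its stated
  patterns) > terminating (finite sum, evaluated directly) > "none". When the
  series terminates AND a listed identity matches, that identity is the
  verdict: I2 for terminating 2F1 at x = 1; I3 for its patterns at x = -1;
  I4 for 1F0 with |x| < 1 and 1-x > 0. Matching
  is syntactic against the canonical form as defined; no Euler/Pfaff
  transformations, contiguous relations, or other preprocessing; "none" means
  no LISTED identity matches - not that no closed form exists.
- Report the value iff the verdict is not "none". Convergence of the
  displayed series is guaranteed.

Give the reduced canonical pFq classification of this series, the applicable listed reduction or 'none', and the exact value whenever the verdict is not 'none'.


With C = 3/4: the canonical form is 2F1(-11/2, 7; 27/2; -1). Verdict (x = -1): the Kummer evaluation I3 applies (x = -1; c = 27/2 equals 1+a-b for upper {-11/2, 7}: listed pattern). Exact value: (2788660875/1073741824) * pi.

First insight: x = (-1) and the running product (C = 3/4) telescopes to a rising factorial.
Ratio: r(k) = (-1) * (k-11/2) (k+7) / [(k+27/2) (k+1)] - poly over poly, x = (-1) from leading terms; C = 3/4 at k = 0.


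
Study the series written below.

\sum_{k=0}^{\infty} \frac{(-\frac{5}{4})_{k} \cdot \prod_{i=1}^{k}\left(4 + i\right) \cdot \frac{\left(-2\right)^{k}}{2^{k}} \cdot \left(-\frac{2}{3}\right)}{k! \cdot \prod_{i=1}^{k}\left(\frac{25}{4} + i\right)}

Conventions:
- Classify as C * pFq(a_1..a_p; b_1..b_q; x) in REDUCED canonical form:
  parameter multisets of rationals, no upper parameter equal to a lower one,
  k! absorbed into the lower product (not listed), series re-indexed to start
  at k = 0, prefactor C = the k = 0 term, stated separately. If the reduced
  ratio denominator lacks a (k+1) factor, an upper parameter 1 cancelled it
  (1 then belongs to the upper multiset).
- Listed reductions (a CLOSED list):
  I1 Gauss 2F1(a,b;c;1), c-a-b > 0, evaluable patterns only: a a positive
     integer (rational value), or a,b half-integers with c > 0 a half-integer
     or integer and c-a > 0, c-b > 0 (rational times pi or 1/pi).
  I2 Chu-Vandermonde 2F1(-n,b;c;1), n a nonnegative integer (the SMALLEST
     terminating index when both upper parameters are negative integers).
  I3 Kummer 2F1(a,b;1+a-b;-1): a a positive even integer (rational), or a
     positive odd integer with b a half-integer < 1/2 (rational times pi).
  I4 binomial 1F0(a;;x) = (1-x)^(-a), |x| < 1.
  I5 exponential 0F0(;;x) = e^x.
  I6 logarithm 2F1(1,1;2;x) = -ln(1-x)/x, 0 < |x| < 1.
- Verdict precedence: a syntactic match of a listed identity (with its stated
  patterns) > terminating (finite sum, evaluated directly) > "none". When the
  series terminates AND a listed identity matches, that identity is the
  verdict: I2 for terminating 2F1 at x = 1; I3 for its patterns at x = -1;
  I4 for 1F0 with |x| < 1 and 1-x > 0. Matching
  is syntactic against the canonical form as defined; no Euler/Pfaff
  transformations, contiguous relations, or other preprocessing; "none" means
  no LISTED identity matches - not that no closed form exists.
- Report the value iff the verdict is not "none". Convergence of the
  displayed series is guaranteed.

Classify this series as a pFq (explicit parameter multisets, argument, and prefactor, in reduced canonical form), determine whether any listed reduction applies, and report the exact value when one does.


At argument -1: a 2F1 with upper {-\frac{5}{4}, 5}, lower {\frac{29}{4}}, scaled by C = -\frac{2}{3}. Verdict: none - at argument -1 the multisets {-\frac{5}{4}, 5} ; {\frac{29}{4}} match no listed identity.

First insight: x = -1 and the running product (C = -2/3, x = -1) telescopes to a rising factorial.
Term ratio: r(k) = -1 * (k-\frac{5}{4}) (k+5) / [(k+\frac{29}{4}) (k+1)] - rational in k. x = -1; t_0 = -\frac{2}{3}; negate the roots.


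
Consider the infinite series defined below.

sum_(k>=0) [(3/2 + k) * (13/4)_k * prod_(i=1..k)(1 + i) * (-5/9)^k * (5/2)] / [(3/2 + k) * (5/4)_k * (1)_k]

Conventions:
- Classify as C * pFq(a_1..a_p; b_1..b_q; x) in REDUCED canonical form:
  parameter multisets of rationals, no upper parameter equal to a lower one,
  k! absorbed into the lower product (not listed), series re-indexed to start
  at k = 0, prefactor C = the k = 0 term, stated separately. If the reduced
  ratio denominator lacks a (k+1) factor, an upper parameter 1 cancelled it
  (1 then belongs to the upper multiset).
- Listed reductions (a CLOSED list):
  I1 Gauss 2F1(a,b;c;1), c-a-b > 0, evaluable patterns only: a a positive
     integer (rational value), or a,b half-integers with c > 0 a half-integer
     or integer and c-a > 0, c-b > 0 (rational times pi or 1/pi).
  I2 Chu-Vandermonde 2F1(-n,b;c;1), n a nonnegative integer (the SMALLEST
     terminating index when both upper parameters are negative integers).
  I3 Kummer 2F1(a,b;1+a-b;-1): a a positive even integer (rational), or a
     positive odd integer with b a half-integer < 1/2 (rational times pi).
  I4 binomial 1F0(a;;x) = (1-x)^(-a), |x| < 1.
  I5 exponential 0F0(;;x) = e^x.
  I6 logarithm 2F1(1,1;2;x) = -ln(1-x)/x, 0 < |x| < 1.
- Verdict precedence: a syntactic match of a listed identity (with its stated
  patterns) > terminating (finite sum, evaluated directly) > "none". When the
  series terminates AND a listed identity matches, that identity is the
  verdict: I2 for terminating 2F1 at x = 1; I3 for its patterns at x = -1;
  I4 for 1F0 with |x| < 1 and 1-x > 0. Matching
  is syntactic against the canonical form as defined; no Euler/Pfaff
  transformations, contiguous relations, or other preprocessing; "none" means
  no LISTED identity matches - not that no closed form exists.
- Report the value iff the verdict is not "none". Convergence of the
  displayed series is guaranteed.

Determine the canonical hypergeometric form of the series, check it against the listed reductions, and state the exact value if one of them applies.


Canonical form: C = 5/2 times 2F1 with upper {2, 13/4}, lower {5/4}, x = -5/9. Verdict: none - this 2F1 at x = -5/9 matches no listed pattern, and upper {2, 13/4} holds no stopper.

Structural cue: t_0 being 5/2, k + 3/2 divides numerator and denominator alike; prefactor 5/2 after cancelling.
Term ratio: r(k) = (-5/9) * (k+2) (k+13/4) / [(k+5/4) (k+1)] - rational in k, leading ratio (-5/9); with t_0 = 5/2, classification follows.


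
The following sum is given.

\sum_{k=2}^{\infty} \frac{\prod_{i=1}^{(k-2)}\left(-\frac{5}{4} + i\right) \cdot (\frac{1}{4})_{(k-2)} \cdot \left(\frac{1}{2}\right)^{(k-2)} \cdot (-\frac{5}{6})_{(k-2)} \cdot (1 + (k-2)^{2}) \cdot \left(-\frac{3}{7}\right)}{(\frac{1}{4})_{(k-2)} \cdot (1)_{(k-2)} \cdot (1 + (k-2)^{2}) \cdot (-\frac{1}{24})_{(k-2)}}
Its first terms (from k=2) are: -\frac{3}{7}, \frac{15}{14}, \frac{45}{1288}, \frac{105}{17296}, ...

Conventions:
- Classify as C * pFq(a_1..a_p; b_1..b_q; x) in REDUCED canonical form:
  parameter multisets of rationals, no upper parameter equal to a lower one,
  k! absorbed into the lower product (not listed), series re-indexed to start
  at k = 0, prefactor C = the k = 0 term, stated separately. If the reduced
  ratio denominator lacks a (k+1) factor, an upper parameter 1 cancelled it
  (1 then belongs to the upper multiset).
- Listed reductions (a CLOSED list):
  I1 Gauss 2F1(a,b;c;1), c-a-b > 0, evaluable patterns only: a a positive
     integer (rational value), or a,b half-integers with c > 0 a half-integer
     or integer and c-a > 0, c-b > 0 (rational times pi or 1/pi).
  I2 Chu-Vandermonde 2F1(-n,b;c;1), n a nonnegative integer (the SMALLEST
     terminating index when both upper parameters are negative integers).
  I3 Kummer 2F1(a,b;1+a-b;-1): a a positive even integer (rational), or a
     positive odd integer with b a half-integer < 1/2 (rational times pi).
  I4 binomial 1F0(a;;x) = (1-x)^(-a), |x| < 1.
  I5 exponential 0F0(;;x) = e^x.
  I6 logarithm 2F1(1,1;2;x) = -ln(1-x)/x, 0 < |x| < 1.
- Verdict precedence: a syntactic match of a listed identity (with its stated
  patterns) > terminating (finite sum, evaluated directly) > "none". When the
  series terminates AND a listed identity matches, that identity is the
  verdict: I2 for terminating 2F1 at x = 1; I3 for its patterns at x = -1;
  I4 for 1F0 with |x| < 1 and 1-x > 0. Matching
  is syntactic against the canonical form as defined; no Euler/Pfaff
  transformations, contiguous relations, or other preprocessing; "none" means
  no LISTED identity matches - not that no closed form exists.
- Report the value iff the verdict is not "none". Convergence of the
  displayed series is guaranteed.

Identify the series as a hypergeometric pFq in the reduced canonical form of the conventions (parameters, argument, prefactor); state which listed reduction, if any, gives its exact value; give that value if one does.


The series (x = \frac{1}{2}) is 2F1: upper {-\frac{5}{6}, -\frac{1}{4}}, lower {-\frac{1}{24}}, prefactor -\frac{3}{7}. Verdict: none. Every listed pattern misses the 2F1 form at \frac{1}{2}, upper {-\frac{5}{6}, -\frac{1}{4}}.

First insight: x = \frac{1}{2} and the parameter 1/4 appears in both the upper and lower lists and cancels (alongside the other common factor).
Term ratio: r(k) = \frac{1}{2} * (k-\frac{5}{6}) (k-\frac{1}{4}) / [(k-\frac{1}{24}) (k+1)] - rational in k, leading ratio \frac{1}{2}; with t_0 = -\frac{3}{7}, classification follows.


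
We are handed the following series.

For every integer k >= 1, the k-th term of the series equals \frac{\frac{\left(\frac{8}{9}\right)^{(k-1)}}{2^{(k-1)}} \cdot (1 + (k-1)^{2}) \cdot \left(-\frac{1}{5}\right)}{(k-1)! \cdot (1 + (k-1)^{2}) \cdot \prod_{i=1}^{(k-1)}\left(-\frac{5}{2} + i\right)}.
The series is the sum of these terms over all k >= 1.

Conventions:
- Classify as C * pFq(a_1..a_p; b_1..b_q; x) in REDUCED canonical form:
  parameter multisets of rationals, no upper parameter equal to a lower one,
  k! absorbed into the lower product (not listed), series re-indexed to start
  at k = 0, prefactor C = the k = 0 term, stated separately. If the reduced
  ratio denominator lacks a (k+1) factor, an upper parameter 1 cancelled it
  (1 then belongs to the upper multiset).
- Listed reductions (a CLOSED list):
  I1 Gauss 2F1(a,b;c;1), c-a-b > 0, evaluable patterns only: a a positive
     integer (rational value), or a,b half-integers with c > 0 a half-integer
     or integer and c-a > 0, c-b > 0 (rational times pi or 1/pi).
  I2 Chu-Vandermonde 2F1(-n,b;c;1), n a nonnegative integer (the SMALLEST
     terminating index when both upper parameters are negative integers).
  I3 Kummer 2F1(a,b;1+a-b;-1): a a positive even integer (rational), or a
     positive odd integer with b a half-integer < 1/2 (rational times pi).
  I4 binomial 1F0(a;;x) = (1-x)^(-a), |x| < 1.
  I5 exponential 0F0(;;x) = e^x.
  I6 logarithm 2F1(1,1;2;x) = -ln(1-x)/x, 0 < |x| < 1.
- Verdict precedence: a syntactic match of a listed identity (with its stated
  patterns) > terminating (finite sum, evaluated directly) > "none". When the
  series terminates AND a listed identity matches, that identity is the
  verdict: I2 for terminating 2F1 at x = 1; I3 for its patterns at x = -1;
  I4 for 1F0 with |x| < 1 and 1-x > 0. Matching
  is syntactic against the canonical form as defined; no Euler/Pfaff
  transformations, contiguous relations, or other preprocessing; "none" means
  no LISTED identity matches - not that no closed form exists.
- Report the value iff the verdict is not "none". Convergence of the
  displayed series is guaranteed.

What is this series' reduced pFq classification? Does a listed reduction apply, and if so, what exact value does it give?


This is -\frac{1}{5} * 0F1(-; -\frac{3}{2}; \frac{4}{9}) in reduced canonical form. Verdict: no listed reduction: x = \frac{4}{9} and upper {-} fail every I1-I6 pattern.

The tell: x = \frac{4}{9} and the lower running product (C = -1/5, x = 4/9) is a rising factorial.
Term ratio: r(k) = \frac{4}{9} * 1 / [(k-\frac{3}{2}) (k+1)] ; factor over Q: parameters, x = \frac{4}{9}, and C = -\frac{1}{5}.


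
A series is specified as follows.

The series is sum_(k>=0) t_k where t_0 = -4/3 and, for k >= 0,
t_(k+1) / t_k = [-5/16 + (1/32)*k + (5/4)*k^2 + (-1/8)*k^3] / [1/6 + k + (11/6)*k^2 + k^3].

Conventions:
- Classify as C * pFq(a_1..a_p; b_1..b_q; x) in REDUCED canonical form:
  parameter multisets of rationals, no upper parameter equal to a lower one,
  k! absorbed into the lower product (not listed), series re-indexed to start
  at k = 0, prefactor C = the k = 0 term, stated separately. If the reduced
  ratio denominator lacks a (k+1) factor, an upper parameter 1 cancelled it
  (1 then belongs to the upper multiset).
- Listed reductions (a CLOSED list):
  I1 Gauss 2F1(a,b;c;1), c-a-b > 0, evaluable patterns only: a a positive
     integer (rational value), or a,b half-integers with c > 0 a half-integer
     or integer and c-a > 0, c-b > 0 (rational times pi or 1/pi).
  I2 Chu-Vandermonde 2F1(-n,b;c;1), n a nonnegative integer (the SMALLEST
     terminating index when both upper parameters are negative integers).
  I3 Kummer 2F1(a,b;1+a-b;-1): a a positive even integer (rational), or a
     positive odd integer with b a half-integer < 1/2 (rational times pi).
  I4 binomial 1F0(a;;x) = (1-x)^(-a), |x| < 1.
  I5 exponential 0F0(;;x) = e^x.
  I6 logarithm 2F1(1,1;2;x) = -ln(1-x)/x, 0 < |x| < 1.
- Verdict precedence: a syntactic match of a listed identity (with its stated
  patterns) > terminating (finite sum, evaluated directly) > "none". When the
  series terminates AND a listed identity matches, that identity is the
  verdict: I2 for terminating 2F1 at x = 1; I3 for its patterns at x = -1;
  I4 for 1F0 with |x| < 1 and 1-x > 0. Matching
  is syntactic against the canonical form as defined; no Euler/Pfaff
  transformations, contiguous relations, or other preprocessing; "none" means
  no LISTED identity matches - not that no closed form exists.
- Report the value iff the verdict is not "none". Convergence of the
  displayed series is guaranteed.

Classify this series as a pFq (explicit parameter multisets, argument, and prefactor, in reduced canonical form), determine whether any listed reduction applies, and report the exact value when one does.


x = -1/8 here; the reduced form reads 2F1, upper {-10, -1/2}, lower {1/3}, C = -4/3. Verdict: terminating at k = 10: the factor (-10)_k kills every later term; summing the 11 survivors is exact. Its exact value is 13344559017947266549/7300053520990863360.

Structural cue: t_0 being -4/3, factor the ratio over Q (C = -4/3): negated roots = parameters.
Ratio: r(k) = (-1/8) * (k-10) (k-1/2) / [(k+1/3) (k+1)] - rational; roots negated = parameters, x = (-1/8), C = -4/3.


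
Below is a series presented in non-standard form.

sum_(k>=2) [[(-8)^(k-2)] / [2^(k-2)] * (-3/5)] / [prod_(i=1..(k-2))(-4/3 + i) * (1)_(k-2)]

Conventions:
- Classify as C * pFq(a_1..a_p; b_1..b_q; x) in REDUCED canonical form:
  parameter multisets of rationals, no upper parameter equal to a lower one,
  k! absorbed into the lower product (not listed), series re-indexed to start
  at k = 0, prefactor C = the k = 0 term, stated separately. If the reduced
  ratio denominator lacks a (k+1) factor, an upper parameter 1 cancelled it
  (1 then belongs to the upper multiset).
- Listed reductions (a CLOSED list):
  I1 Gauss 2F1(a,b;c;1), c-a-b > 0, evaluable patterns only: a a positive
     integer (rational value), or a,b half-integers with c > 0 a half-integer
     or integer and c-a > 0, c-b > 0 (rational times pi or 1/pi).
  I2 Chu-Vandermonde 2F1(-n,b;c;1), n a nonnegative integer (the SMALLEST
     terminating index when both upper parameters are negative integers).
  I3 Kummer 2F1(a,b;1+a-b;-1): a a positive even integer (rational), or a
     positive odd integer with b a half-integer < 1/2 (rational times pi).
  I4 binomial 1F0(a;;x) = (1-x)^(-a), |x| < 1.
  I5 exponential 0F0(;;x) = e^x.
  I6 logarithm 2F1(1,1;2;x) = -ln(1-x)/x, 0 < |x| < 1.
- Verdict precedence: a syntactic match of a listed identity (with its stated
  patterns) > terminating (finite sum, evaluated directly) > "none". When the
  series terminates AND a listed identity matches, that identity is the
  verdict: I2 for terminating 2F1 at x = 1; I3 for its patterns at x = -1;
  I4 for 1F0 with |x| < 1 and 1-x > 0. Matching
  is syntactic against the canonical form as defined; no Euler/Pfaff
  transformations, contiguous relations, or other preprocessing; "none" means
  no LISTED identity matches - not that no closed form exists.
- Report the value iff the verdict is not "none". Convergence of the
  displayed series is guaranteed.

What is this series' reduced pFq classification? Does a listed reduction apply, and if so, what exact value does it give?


x = -4 here; the reduced form reads 0F1, upper {-}, lower {-1/3}, C = -3/5. Verdict: none. No listed pattern accepts 0F1(-; -1/3; -4).

Key step: t_0 being -3/5, (1)_k (C = -3/5) is k! itself.
Term ratio: r(k) = (-4) * 1 / [(k-1/3) (k+1)] - rational in k, leading ratio (-4); with t_0 = -3/5, classification follows.


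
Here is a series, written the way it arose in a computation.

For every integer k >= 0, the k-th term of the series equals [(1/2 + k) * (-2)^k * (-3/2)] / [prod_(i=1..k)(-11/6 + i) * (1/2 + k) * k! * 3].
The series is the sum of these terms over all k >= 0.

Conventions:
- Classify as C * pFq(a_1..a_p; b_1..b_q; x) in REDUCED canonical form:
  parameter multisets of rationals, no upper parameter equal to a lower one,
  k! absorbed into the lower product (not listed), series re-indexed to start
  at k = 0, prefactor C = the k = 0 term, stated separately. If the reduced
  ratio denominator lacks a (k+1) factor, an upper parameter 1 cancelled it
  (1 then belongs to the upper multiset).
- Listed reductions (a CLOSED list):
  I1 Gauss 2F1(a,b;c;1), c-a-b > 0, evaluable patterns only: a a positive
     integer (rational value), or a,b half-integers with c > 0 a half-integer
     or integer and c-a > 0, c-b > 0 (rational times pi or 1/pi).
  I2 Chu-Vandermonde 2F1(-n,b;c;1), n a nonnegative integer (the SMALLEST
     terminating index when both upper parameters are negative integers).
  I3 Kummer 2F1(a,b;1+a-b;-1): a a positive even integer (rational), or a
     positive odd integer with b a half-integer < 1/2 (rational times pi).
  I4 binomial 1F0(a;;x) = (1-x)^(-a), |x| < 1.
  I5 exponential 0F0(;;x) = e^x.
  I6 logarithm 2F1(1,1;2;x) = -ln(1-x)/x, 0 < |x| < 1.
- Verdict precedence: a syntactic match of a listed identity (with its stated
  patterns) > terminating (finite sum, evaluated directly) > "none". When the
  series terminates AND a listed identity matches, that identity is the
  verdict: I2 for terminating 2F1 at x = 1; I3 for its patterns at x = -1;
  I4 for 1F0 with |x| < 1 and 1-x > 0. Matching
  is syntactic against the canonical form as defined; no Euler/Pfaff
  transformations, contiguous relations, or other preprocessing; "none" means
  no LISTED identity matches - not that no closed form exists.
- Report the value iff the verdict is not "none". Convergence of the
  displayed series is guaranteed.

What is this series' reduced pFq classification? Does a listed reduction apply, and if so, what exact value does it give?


Classification (C = -1/2): 0F1 with upper {-}, lower {-5/6}, argument x = -2. Verdict: none. Every listed pattern misses the 0F1 form at -2, upper {-}.

Key observation: t_0 being -1/2, the constant factors (prefactor -1/2) combine into one prefactor.
Consecutive-term ratio: r(k) = (-2) * 1 / [(k-5/6) (k+1)] - rational in k. x = (-2); t_0 = -1/2; negate the roots.


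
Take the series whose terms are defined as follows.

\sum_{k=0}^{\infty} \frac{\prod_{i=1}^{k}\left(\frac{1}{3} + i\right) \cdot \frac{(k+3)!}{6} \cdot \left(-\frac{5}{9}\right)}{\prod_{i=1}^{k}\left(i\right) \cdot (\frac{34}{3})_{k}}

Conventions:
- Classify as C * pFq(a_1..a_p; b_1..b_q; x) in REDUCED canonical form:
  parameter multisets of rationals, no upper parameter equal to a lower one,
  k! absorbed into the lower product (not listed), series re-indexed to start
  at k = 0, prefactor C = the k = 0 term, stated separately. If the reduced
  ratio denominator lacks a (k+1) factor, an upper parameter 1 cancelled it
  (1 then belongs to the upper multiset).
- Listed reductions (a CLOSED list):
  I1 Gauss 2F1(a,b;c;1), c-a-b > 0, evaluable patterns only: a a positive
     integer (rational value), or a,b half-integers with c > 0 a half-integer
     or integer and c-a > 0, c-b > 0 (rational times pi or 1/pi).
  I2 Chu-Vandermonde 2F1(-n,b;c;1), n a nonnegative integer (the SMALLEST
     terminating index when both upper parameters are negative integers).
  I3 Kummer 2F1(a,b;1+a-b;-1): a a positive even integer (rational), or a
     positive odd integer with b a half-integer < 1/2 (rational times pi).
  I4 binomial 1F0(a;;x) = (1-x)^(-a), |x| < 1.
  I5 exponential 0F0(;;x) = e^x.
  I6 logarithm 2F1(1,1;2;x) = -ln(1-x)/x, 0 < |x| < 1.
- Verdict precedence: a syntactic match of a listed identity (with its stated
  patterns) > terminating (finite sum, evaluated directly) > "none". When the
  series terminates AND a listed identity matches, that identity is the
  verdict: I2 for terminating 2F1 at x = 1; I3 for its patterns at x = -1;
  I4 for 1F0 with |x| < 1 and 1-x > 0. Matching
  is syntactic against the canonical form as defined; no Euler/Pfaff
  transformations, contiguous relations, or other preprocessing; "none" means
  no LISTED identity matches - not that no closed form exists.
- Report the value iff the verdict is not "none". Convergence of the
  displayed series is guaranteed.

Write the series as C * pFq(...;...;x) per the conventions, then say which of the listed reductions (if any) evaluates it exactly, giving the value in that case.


Reduced: x = 1, 2F1, upper = {\frac{4}{3}, 4}, lower = {\frac{34}{3}}, C = -\frac{5}{9}. Verdict: the Gauss summation I1 fires (x = 1: the Gamma ratio telescopes since c-a-b = 6 > 0 and a = 4 in Z>0). Its exact value is -\frac{42625}{39366}.

First insight: t_0 = -\frac{5}{9} here, and the factorial ratio (prefactor -5/9) (k+a-1)!/(a-1)! is a rising factorial (a)_k.
Ratio: r(k) = 1 * (k+\frac{4}{3}) (k+4) / [(k+\frac{34}{3}) (k+1)] - rational in k. x = 1; t_0 = -\frac{5}{9}; negate the roots.


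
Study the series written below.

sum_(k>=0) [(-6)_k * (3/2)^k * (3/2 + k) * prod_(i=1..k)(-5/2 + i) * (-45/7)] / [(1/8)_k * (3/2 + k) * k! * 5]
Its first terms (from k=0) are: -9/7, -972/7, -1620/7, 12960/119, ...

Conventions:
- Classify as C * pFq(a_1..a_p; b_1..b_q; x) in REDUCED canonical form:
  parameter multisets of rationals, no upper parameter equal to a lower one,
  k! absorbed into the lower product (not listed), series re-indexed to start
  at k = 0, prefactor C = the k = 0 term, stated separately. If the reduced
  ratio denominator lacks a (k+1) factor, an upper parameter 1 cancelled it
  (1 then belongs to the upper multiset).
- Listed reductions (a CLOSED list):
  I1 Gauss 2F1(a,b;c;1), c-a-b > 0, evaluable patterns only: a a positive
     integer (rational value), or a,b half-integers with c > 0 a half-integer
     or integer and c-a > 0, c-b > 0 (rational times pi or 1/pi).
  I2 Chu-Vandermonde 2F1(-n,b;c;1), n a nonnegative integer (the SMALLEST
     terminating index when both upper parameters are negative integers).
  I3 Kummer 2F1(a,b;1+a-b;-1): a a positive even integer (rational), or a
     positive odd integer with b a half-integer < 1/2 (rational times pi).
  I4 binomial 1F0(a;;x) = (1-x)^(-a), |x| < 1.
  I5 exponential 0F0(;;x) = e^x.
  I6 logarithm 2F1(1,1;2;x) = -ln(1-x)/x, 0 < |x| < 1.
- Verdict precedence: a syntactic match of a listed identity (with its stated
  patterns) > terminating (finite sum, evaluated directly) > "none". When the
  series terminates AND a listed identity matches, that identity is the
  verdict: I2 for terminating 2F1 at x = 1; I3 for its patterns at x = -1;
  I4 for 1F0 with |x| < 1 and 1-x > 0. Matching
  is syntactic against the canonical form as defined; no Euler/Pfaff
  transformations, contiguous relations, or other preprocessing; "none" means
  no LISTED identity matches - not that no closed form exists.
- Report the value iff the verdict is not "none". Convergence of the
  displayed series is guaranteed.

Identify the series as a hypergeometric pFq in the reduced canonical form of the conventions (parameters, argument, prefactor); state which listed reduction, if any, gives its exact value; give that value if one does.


Reduced: x = 3/2, 2F1, upper = {-6, -3/2}, lower = {1/8}, C = -9/7. Verdict: terminating - upper -6 stops the sum at k = 6; the 7 terms are added exactly. Its exact value is -16301403/53669.

Structural cue: x = (3/2) and the constant factors (C = -9/7, x = 3/2) combine into one prefactor.
Term ratio: r(k) = (3/2) * (k-6) (k-3/2) / [(k+1/8) (k+1)] - poly over poly, x = (3/2) from leading terms; C = -9/7 at k = 0.


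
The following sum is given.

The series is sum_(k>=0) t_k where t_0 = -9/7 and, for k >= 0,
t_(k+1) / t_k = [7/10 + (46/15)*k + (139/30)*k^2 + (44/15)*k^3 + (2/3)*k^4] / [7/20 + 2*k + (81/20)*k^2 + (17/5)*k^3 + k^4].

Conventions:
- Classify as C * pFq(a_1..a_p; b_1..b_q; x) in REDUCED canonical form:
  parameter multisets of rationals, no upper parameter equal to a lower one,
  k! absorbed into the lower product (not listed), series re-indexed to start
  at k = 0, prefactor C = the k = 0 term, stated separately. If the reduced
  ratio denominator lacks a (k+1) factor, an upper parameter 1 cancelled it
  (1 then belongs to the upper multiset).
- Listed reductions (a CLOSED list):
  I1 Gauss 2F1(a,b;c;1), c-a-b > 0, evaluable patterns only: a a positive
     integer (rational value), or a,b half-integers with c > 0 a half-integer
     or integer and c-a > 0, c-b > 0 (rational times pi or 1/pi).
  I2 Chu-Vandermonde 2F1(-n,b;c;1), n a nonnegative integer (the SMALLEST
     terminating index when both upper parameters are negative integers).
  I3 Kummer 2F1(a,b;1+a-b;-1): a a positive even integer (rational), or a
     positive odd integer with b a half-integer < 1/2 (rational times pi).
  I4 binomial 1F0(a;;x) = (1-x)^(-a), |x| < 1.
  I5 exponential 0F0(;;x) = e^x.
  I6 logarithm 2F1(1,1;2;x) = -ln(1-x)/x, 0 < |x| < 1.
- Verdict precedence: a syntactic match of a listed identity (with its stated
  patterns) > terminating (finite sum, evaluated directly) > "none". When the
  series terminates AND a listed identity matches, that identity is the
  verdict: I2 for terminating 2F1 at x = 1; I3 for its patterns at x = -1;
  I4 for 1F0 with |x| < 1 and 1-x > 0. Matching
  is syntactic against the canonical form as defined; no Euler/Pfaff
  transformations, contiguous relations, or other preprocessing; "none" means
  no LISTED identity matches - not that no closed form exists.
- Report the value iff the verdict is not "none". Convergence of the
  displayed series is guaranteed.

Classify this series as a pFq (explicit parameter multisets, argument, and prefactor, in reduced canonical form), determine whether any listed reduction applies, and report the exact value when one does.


Key step: with t_0 = -9/7, the ratio is unreduced: k + 1/2 divides both sides (C = -9/7).
Term ratio: r(k) = (2/3) * (k+1) (k+3/2) / [(k+1/2) (k+1)] ; factor over Q: parameters, x = (2/3), and C = -9/7.

The series (x = 2/3) is 2F1: upper {1, 3/2}, lower {1/2}, prefactor -9/7. Verdict: none (x = 2/3): each listed identity misses the multisets {1, 3/2} ; {1/2}.


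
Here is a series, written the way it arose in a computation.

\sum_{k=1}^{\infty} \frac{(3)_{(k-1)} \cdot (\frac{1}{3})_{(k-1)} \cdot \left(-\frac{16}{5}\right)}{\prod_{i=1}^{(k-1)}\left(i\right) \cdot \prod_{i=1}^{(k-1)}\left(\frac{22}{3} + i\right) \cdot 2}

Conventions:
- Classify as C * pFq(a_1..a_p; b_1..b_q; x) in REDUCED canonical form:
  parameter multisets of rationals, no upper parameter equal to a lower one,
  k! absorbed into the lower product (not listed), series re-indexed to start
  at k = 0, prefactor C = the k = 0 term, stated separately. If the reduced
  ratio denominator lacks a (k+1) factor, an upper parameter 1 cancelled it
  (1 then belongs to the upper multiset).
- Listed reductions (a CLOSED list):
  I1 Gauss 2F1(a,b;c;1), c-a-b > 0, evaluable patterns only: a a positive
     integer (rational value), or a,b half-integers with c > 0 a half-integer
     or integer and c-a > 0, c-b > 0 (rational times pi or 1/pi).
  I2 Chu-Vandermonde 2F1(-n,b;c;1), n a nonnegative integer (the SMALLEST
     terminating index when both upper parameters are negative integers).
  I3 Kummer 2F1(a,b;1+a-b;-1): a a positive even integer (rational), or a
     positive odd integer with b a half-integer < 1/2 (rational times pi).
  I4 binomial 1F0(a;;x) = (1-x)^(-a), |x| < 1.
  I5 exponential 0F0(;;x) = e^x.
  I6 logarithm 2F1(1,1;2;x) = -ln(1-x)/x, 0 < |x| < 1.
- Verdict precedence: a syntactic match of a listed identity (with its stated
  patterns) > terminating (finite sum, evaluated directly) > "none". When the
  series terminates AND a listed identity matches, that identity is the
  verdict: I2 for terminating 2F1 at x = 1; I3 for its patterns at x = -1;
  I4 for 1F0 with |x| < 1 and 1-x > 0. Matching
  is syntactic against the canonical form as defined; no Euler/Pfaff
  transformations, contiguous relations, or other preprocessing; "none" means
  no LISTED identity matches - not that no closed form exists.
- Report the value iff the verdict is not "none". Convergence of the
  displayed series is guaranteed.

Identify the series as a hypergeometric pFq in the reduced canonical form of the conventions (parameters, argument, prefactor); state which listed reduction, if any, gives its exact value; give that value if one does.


x = 1 here; the reduced form reads 2F1, upper {\frac{1}{3}, 3}, lower {\frac{25}{3}}, C = -\frac{8}{5}. Verdict (x = 1): Gauss (I1, integer-parameter pattern) applies (x = 1: the Gamma ratio telescopes since c-a-b = 5 > 0 and a = 3 in Z>0). Its exact value is -\frac{26752}{14175}.

Key step: x = 1 and the product of the first k integers (C = -8/5) is k!.
Consecutive-term ratio: r(k) = 1 * (k+\frac{1}{3}) (k+3) / [(k+\frac{25}{3}) (k+1)] - rational in k, leading ratio 1; with t_0 = -\frac{8}{5}, classification follows.
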